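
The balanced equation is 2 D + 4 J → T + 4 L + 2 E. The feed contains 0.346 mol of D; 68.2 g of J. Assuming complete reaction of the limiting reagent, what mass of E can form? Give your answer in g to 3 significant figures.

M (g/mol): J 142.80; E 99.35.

n(D) = 0.3460 mol
n(J) = 68.20 / 142.80 = 0.4776 mol
n/ν → D: 0.1730, J: 0.1194; J is limiting.
n(E) = (2/4) × 0.4776 = 0.2388 mol
mass = 0.2388 × 99.35 = 23.72 g

23.7 g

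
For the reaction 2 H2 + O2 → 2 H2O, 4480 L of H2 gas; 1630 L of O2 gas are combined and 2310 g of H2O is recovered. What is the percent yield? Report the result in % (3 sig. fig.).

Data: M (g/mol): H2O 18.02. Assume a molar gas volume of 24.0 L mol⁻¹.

n(H2) = 4480 / 24.0 = 186.7 mol
n(O2) = 1630 / 24.0 = 67.92 mol
n/ν for H2 = 186.7/2 = 93.35
n/ν for O2 = 67.92/1 = 67.92
Smallest n/ν is O2 → limiting reagent.
theoretical n(H2O) = (2/1) × 67.92 = 135.8 mol → 2447 g
% yield = 2310 / 2447 × 100 = 94.40 %

94.4 %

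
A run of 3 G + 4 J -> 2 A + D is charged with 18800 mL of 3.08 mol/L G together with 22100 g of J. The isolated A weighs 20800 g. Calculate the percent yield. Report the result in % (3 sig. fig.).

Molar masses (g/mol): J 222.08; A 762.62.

n(G) = 3.08 × 18800/1000 = 57.90 mol
n(J) = 22100 / 222.08 = 99.51 mol
n/ν for G = 57.90/3 = 19.30
n/ν for J = 99.51/4 = 24.88
Smallest n/ν is G → limiting reagent.
theoretical n(A) = (2/3) × 57.90 = 38.60 mol → 29440 g
% yield = 20800 / 29440 × 100 = 70.65 %

70.7 %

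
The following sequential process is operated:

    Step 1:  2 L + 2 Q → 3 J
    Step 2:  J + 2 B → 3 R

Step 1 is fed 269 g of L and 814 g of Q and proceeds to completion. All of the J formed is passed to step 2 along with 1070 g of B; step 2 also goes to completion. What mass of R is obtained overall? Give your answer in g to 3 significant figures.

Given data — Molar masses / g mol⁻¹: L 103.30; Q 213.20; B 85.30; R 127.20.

1490 g

Step 1:
n(L) = 269.0 / 103.30 = 2.604 mol
n(Q) = 814.0 / 213.20 = 3.818 mol
n/ν for L = 2.604/2 = 1.302
n/ν for Q = 3.818/2 = 1.909
Smallest n/ν is L → limiting reagent.
n(J) produced = (3/2) × 2.604 = 3.906 mol
Step 2:
n(J) available = 3.906 mol
n(B) = 1070 / 85.30 = 12.54 mol
n/ν for J = 3.906/1 = 3.906
n/ν for B = 12.54/2 = 6.270
Smallest n/ν is J → limiting reagent.
n(R) = (3/1) × 3.906 = 11.72 mol
mass = 11.72 × 127.20 = 1491 g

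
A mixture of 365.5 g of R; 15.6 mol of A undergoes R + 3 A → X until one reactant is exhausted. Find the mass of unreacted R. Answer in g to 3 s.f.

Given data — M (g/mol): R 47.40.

119 g

n(R) = 365.5 / 47.40 = 7.711 mol
n(A) = 15.60 mol
n/ν for R = 7.711/1 = 7.711
n/ν for A = 15.60/3 = 5.200
Smallest n/ν is A → limiting reagent.
R consumed = (1/3) × 15.60 = 5.200 mol
R remaining = 7.711 − 5.200 = 2.511 mol
mass = 2.511 × 47.40 = 119.0 g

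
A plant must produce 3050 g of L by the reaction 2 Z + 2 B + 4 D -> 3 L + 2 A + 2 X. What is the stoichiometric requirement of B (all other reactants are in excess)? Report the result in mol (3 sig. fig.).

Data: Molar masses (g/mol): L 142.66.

n(L) = 3050 / 142.66 = 21.38 mol
n(B) = (2/3) × 21.38 = 14.25 mol

14.3 mol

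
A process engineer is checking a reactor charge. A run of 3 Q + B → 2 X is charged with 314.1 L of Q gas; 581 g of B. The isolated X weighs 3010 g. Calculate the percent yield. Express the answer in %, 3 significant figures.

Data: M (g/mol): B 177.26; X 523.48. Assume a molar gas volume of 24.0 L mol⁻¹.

n(Q) = 314.1 / 24.0 = 13.09 mol
n(B) = 581.0 / 177.26 = 3.278 mol
n/ν for Q = 13.09/3 = 4.363
n/ν for B = 3.278/1 = 3.278
Smallest n/ν is B → limiting reagent.
theoretical n(X) = (2/1) × 3.278 = 6.556 mol → 3432 g
% yield = 3010 / 3432 × 100 = 87.70 %

87.7 %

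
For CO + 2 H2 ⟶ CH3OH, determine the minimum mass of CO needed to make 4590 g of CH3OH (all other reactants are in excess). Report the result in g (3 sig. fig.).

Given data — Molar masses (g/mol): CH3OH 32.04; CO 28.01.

n(CH3OH) = 4590 / 32.04 = 143.3 mol
n(CO) = (1/1) × 143.3 = 143.3 mol
mass = 143.3 × 28.01 = 4014 g

4010 g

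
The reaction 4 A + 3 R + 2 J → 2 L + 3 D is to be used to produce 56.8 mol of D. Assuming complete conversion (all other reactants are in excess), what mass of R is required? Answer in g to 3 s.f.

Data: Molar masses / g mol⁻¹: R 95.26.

n(D) = 56.80 mol
n(R) = (3/3) × 56.80 = 56.80 mol
mass = 56.80 × 95.26 = 5411 g

5410 g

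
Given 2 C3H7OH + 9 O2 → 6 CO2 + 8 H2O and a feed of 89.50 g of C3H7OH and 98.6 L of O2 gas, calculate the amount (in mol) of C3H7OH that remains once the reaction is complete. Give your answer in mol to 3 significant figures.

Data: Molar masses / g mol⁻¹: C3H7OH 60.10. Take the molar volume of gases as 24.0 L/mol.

n(C3H7OH) = 89.50 / 60.10 = 1.489 mol
n(O2) = 98.60 / 24.0 = 4.108 mol
n/ν → C3H7OH: 0.7445, O2: 0.4564; O2 is limiting.
C3H7OH consumed = (2/9) × 4.108 = 0.9129 mol
C3H7OH remaining = 1.489 − 0.9129 = 0.5761 mol

0.576 mol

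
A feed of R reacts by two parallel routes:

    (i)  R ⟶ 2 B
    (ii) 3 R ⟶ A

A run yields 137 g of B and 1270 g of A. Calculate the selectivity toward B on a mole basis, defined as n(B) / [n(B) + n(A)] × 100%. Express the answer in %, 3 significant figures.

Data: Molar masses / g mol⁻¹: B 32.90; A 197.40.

39.3 %

n(B) = 137 / 32.90 = 4.164 mol
n(A) = 1270 / 197.40 = 6.434 mol
selectivity = 4.164/(4.164+6.434) × 100 = 39.29 %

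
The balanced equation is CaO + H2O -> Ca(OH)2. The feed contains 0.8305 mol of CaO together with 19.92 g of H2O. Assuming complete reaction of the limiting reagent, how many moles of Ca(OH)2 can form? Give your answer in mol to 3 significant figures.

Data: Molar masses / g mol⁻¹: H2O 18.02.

0.831 mol

n(CaO) = 0.8305 mol
n(H2O) = 19.92 / 18.02 = 1.105 mol
n/ν for CaO = 0.8305/1 = 0.8305
n/ν for H2O = 1.105/1 = 1.105
Smallest n/ν is CaO → limiting reagent.
n(Ca(OH)2) = (1/1) × 0.8305 = 0.8305 mol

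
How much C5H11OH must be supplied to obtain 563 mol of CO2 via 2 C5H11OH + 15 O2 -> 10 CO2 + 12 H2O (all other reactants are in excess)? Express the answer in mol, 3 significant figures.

n(CO2) = 563.0 mol
n(C5H11OH) = (2/10) × 563.0 = 112.6 mol

113 mol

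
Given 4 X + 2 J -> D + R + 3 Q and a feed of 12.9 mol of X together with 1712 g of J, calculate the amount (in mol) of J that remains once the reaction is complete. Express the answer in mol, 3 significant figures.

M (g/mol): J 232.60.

n(X) = 12.90 mol
n(J) = 1712 / 232.60 = 7.360 mol
n/ν for X = 12.90/4 = 3.225
n/ν for J = 7.360/2 = 3.680
Smallest n/ν is X → limiting reagent.
J consumed = (2/4) × 12.90 = 6.450 mol
J remaining = 7.360 − 6.450 = 0.9100 mol

0.910 mol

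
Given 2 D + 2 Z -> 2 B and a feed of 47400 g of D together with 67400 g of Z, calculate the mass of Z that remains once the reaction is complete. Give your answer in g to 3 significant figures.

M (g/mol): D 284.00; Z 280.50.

n(D) = 47400 / 284.00 = 166.9 mol
n(Z) = 67400 / 280.50 = 240.3 mol
n/ν for D = 166.9/2 = 83.45
n/ν for Z = 240.3/2 = 120.2
Smallest n/ν is D → limiting reagent.
Z consumed = (2/2) × 166.9 = 166.9 mol
Z remaining = 240.3 − 166.9 = 73.40 mol
mass = 73.40 × 280.50 = 20590 g

20600 g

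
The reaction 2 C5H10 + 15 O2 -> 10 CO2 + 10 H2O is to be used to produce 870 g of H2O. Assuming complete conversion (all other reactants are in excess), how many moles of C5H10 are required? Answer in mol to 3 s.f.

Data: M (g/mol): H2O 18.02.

9.66 mol

n(H2O) = 870 / 18.02 = 48.28 mol
n(C5H10) = (2/10) × 48.28 = 9.656 mol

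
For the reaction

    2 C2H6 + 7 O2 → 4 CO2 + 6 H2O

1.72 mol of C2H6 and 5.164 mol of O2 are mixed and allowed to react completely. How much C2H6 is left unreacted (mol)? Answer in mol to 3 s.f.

n(C2H6) = 1.720 mol
n(O2) = 5.164 mol
n/ν for C2H6 = 1.720/2 = 0.8600
n/ν for O2 = 5.164/7 = 0.7377
Smallest n/ν is O2 → limiting reagent.
C2H6 consumed = (2/7) × 5.164 = 1.475 mol
C2H6 remaining = 1.720 − 1.475 = 0.2450 mol

0.245 mol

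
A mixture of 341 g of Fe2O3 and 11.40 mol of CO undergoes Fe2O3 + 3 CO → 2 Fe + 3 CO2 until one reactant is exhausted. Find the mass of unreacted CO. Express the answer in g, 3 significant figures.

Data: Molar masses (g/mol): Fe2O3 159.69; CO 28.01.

n(Fe2O3) = 341.0 / 159.69 = 2.135 mol
n(CO) = 11.40 mol
n/ν for Fe2O3 = 2.135/1 = 2.135
n/ν for CO = 11.40/3 = 3.800
Smallest n/ν is Fe2O3 → limiting reagent.
CO consumed = (3/1) × 2.135 = 6.405 mol
CO remaining = 11.40 − 6.405 = 4.995 mol
mass = 4.995 × 28.01 = 139.9 g

140 g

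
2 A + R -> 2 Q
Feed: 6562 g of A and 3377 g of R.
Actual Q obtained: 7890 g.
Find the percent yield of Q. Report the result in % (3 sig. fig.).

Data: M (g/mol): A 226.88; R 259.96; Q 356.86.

n(A) = 6562 / 226.88 = 28.92 mol
n(R) = 3377 / 259.96 = 12.99 mol
n/ν for A = 28.92/2 = 14.46
n/ν for R = 12.99/1 = 12.99
Smallest n/ν is R → limiting reagent.
theoretical n(Q) = (2/1) × 12.99 = 25.98 mol → 9271 g
% yield = 7890 / 9271 × 100 = 85.10 %

85.1 %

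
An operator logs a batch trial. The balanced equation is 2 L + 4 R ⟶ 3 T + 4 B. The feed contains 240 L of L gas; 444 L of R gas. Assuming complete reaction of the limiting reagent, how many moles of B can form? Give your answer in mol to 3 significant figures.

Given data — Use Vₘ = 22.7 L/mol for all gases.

19.6 mol

n(L) = 240.0 / 22.7 = 10.57 mol
n(R) = 444.0 / 22.7 = 19.56 mol
n/ν for L = 10.57/2 = 5.285
n/ν for R = 19.56/4 = 4.890
Smallest n/ν is R → limiting reagent.
n(B) = (4/4) × 19.56 = 19.56 mol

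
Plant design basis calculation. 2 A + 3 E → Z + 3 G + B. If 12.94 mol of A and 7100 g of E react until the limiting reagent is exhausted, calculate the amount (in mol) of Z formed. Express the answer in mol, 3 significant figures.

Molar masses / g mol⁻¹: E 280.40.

6.47 mol

n(A) = 12.94 mol
n(E) = 7100 / 280.40 = 25.32 mol
n/ν for A = 12.94/2 = 6.470
n/ν for E = 25.32/3 = 8.440
Smallest n/ν is A → limiting reagent.
n(Z) = (1/2) × 12.94 = 6.470 mol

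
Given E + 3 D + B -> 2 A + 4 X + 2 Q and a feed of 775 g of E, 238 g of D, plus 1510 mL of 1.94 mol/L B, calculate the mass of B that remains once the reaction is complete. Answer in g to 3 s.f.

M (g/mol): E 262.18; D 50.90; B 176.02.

n(E) = 775.0 / 262.18 = 2.956 mol
n(D) = 238.0 / 50.90 = 4.676 mol
n(B) = 1.94 × 1510/1000 = 2.929 mol
n/ν for E = 2.956/1 = 2.956
n/ν for D = 4.676/3 = 1.559
n/ν for B = 2.929/1 = 2.929
Smallest n/ν is D → limiting reagent.
B consumed = (1/3) × 4.676 = 1.559 mol
B remaining = 2.929 − 1.559 = 1.370 mol
mass = 1.370 × 176.02 = 241.1 g

241 g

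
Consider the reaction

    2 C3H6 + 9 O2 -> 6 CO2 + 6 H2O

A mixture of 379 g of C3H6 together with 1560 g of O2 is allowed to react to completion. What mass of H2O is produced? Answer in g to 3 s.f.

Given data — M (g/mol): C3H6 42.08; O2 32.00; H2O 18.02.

n(C3H6) = 379.0 / 42.08 = 9.007 mol
n(O2) = 1560 / 32.00 = 48.75 mol
n/ν for C3H6 = 9.007/2 = 4.504
n/ν for O2 = 48.75/9 = 5.417
Smallest n/ν is C3H6 → limiting reagent.
n(H2O) = (6/2) × 9.007 = 27.02 mol
mass = 27.02 × 18.02 = 486.9 g

487 g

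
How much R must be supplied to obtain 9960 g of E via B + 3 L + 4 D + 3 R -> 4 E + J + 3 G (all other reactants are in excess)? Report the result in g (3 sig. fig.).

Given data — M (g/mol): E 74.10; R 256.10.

n(E) = 9960 / 74.10 = 134.4 mol
n(R) = (3/4) × 134.4 = 100.8 mol
mass = 100.8 × 256.10 = 25810 g

25800 g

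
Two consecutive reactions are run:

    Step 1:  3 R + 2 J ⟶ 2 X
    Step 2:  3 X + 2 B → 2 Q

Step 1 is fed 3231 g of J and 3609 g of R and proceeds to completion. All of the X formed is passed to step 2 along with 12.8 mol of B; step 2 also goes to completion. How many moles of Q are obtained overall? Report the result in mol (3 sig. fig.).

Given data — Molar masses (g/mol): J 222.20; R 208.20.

7.70 mol

Step 1:
n(J) = 3231 / 222.20 = 14.54 mol
n(R) = 3609 / 208.20 = 17.33 mol
n/ν for J = 14.54/2 = 7.270
n/ν for R = 17.33/3 = 5.777
Smallest n/ν is R → limiting reagent.
n(X) produced = (2/3) × 17.33 = 11.55 mol
Step 2:
n(X) available = 11.55 mol
n(B) = 12.80 mol
n/ν for X = 11.55/3 = 3.850
n/ν for B = 12.80/2 = 6.400
Smallest n/ν is X → limiting reagent.
n(Q) = (2/3) × 11.55 = 7.700 mol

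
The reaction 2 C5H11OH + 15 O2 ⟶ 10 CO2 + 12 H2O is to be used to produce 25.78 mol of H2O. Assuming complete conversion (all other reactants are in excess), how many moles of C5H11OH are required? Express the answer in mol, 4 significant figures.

4.297 mol

n(H2O) = 25.78 mol
n(C5H11OH) = (2/12) × 25.78 = 4.297 mol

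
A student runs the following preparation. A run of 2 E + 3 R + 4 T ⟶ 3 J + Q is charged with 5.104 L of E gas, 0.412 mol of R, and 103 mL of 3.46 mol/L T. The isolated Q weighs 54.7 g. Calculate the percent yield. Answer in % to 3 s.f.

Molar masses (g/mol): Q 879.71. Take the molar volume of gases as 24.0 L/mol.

n(E) = 5.104 / 24.0 = 0.2127 mol
n(R) = 0.4120 mol
n(T) = 3.46 × 103.0/1000 = 0.3564 mol
n/ν → E: 0.1064, R: 0.1373, T: 0.08910; T is limiting.
theoretical n(Q) = (1/4) × 0.3564 = 0.08910 mol → 78.38 g
% yield = 54.7 / 78.38 × 100 = 69.79 %

69.8 %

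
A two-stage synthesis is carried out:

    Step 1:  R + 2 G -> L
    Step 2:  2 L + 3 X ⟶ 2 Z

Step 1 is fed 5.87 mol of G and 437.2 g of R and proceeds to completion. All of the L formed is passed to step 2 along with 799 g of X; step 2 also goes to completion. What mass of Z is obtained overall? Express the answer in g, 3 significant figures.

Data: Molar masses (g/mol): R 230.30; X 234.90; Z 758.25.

Step 1:
n(G) = 5.870 mol
n(R) = 437.2 / 230.30 = 1.898 mol
n/ν → G: 2.935, R: 1.898; R is limiting.
n(L) produced = (1/1) × 1.898 = 1.898 mol
Step 2:
n(L) available = 1.898 mol
n(X) = 799.0 / 234.90 = 3.401 mol
n/ν → L: 0.9490, X: 1.134; L is limiting.
n(Z) = (2/2) × 1.898 = 1.898 mol
mass = 1.898 × 758.25 = 1439 g

1440 g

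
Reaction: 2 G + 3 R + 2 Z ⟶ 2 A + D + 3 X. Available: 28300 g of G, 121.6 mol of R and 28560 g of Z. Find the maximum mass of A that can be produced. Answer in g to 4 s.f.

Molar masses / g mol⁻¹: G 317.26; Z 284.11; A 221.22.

n(G) = 28300 / 317.26 = 89.20 mol
n(R) = 121.6 mol
n(Z) = 28560 / 284.11 = 100.5 mol
n/ν → G: 44.60, R: 40.53, Z: 50.25; R is limiting.
n(A) = (2/3) × 121.6 = 81.07 mol
mass = 81.07 × 221.22 = 17930 g

17930 g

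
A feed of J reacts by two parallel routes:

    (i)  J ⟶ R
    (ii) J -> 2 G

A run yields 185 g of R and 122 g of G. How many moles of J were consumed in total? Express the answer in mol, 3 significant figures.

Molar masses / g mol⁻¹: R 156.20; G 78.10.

n(R) = 185 / 156.20 = 1.184 mol
n(G) = 122 / 78.10 = 1.562 mol
n(J) via (i) = (1/1)×1.184 = 1.184 mol
n(J) via (ii) = (1/2)×1.562 = 0.7810 mol
total n(J) = 1.184 + 0.7810 = 1.965 mol

1.97 mol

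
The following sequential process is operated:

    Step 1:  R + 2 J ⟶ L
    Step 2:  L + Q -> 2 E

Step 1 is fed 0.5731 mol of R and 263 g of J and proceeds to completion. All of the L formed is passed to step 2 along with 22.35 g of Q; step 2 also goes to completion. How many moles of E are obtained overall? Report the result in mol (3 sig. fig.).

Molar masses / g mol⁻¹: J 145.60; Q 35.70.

Step 1:
n(R) = 0.5731 mol
n(J) = 263.0 / 145.60 = 1.806 mol
n/ν for R = 0.5731/1 = 0.5731
n/ν for J = 1.806/2 = 0.9030
Smallest n/ν is R → limiting reagent.
n(L) produced = (1/1) × 0.5731 = 0.5731 mol
Step 2:
n(L) available = 0.5731 mol
n(Q) = 22.35 / 35.70 = 0.6261 mol
n/ν for L = 0.5731/1 = 0.5731
n/ν for Q = 0.6261/1 = 0.6261
Smallest n/ν is L → limiting reagent.
n(E) = (2/1) × 0.5731 = 1.146 mol

1.15 mol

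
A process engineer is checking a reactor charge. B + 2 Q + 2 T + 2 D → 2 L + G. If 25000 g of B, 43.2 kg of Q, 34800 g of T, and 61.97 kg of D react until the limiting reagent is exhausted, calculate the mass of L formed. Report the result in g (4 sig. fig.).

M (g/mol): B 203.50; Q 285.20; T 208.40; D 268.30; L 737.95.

111800 g

n(B) = 25000 / 203.50 = 122.9 mol
n(Q) = 43.20×1000 / 285.20 = 151.5 mol
n(T) = 34800 / 208.40 = 167.0 mol
n(D) = 61.97×1000 / 268.30 = 231.0 mol
n/ν for B = 122.9/1 = 122.9
n/ν for Q = 151.5/2 = 75.75
n/ν for T = 167.0/2 = 83.50
n/ν for D = 231.0/2 = 115.5
Smallest n/ν is Q → limiting reagent.
n(L) = (2/2) × 151.5 = 151.5 mol
mass = 151.5 × 737.95 = 111800 g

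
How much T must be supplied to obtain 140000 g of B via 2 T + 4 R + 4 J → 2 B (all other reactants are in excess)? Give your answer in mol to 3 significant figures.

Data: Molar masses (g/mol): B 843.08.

n(B) = 140000 / 843.08 = 166.1 mol
n(T) = (2/2) × 166.1 = 166.1 mol

166 mol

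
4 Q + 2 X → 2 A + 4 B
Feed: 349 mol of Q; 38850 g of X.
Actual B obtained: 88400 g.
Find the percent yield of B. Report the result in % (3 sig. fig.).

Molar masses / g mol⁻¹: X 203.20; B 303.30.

n(Q) = 349.0 mol
n(X) = 38850 / 203.20 = 191.2 mol
n/ν → Q: 87.25, X: 95.60; Q is limiting.
theoretical n(B) = (4/4) × 349.0 = 349.0 mol → 105900 g
% yield = 88400 / 105900 × 100 = 83.47 %

83.5 %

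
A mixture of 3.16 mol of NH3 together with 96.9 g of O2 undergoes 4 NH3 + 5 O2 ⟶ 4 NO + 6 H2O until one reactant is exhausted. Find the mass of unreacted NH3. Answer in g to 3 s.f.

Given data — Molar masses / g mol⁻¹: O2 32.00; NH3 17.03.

n(NH3) = 3.160 mol
n(O2) = 96.90 / 32.00 = 3.028 mol
n/ν for NH3 = 3.160/4 = 0.7900
n/ν for O2 = 3.028/5 = 0.6056
Smallest n/ν is O2 → limiting reagent.
NH3 consumed = (4/5) × 3.028 = 2.422 mol
NH3 remaining = 3.160 − 2.422 = 0.7380 mol
mass = 0.7380 × 17.03 = 12.57 g

12.6 g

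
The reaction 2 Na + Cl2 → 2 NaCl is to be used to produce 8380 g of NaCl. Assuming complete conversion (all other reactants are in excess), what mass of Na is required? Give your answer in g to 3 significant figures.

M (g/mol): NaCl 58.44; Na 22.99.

n(NaCl) = 8380 / 58.44 = 143.4 mol
n(Na) = (2/2) × 143.4 = 143.4 mol
mass = 143.4 × 22.99 = 3297 g

3300 g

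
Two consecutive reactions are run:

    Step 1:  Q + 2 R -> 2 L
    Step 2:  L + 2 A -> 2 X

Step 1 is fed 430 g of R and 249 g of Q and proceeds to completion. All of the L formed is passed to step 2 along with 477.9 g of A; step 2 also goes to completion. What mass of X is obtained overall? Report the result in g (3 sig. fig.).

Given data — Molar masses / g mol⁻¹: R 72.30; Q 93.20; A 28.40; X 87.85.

Step 1:
n(R) = 430.0 / 72.30 = 5.947 mol
n(Q) = 249.0 / 93.20 = 2.672 mol
n/ν → R: 2.974, Q: 2.672; Q is limiting.
n(L) produced = (2/1) × 2.672 = 5.344 mol
Step 2:
n(L) available = 5.344 mol
n(A) = 477.9 / 28.40 = 16.83 mol
n/ν → L: 5.344, A: 8.415; L is limiting.
n(X) = (2/1) × 5.344 = 10.69 mol
mass = 10.69 × 87.85 = 939.1 g

939 g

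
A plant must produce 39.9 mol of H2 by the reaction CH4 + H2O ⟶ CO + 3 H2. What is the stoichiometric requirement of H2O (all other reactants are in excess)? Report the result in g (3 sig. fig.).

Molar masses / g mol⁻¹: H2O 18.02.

n(H2) = 39.90 mol
n(H2O) = (1/3) × 39.90 = 13.30 mol
mass = 13.30 × 18.02 = 239.7 g

240 g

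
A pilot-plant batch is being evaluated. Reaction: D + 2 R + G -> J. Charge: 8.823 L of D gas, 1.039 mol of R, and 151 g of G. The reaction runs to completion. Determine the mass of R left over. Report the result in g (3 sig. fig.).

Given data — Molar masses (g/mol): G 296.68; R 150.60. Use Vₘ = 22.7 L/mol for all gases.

39.4 g

n(D) = 8.823 / 22.7 = 0.3887 mol
n(R) = 1.039 mol
n(G) = 151.0 / 296.68 = 0.5090 mol
n/ν for D = 0.3887/1 = 0.3887
n/ν for R = 1.039/2 = 0.5195
n/ν for G = 0.5090/1 = 0.5090
Smallest n/ν is D → limiting reagent.
R consumed = (2/1) × 0.3887 = 0.7774 mol
R remaining = 1.039 − 0.7774 = 0.2616 mol
mass = 0.2616 × 150.60 = 39.40 g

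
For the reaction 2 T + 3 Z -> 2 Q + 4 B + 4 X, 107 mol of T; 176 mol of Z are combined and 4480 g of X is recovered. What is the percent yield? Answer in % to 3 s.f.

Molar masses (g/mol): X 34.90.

60.0 %

n(T) = 107.0 mol
n(Z) = 176.0 mol
n/ν for T = 107.0/2 = 53.50
n/ν for Z = 176.0/3 = 58.67
Smallest n/ν is T → limiting reagent.
theoretical n(X) = (4/2) × 107.0 = 214.0 mol → 7469 g
% yield = 4480 / 7469 × 100 = 59.98 %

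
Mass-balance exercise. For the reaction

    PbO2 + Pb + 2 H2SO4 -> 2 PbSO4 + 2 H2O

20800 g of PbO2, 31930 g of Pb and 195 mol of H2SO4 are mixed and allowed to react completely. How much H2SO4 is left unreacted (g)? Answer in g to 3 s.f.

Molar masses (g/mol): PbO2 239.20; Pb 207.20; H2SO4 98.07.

2070 g

n(PbO2) = 20800 / 239.20 = 86.96 mol
n(Pb) = 31930 / 207.20 = 154.1 mol
n(H2SO4) = 195.0 mol
n/ν → PbO2: 86.96, Pb: 154.1, H2SO4: 97.50; PbO2 is limiting.
H2SO4 consumed = (2/1) × 86.96 = 173.9 mol
H2SO4 remaining = 195.0 − 173.9 = 21.10 mol
mass = 21.10 × 98.07 = 2069 g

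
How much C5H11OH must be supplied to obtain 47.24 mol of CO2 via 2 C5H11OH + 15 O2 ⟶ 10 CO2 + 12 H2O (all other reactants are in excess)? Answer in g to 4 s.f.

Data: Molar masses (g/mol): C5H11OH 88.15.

832.8 g

n(CO2) = 47.24 mol
n(C5H11OH) = (2/10) × 47.24 = 9.448 mol
mass = 9.448 × 88.15 = 832.8 g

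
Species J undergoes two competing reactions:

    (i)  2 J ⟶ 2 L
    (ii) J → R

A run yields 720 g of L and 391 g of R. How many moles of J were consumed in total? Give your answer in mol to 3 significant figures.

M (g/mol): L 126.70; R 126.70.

n(L) = 720 / 126.70 = 5.683 mol
n(R) = 391 / 126.70 = 3.086 mol
n(J) via (i) = (2/2)×5.683 = 5.683 mol
n(J) via (ii) = (1/1)×3.086 = 3.086 mol
total n(J) = 5.683 + 3.086 = 8.769 mol

8.77 mol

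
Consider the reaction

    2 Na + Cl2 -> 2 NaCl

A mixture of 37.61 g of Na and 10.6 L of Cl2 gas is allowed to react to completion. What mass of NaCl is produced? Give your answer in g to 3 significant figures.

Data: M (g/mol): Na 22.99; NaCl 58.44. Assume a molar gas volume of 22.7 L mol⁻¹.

54.6 g

n(Na) = 37.61 / 22.99 = 1.636 mol
n(Cl2) = 10.60 / 22.7 = 0.4670 mol
n/ν → Na: 0.8180, Cl2: 0.4670; Cl2 is limiting.
n(NaCl) = (2/1) × 0.4670 = 0.9340 mol
mass = 0.9340 × 58.44 = 54.58 g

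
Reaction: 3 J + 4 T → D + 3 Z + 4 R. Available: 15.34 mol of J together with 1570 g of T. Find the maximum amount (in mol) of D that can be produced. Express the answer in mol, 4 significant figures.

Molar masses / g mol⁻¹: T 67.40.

n(J) = 15.34 mol
n(T) = 1570 / 67.40 = 23.29 mol
n/ν → J: 5.113, T: 5.823; J is limiting.
n(D) = (1/3) × 15.34 = 5.113 mol

5.113 mol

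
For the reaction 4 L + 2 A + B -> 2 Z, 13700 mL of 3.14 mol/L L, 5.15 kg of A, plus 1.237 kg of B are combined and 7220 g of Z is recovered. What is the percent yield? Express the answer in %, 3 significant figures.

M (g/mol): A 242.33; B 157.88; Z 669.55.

68.8 %

n(L) = 3.14 × 13700/1000 = 43.02 mol
n(A) = 5.150×1000 / 242.33 = 21.25 mol
n(B) = 1.237×1000 / 157.88 = 7.835 mol
n/ν for L = 43.02/4 = 10.76
n/ν for A = 21.25/2 = 10.63
n/ν for B = 7.835/1 = 7.835
Smallest n/ν is B → limiting reagent.
theoretical n(Z) = (2/1) × 7.835 = 15.67 mol → 10490 g
% yield = 7220 / 10490 × 100 = 68.83 %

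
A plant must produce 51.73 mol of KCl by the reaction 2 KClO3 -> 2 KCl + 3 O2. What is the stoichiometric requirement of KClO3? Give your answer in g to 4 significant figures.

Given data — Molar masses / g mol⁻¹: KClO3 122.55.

6340 g

n(KCl) = 51.73 mol
n(KClO3) = (2/2) × 51.73 = 51.73 mol
mass = 51.73 × 122.55 = 6340 g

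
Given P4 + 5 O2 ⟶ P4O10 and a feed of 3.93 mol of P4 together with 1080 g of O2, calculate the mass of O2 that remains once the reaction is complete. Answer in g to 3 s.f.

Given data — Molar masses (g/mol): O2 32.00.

451 g

n(P4) = 3.930 mol
n(O2) = 1080 / 32.00 = 33.75 mol
n/ν for P4 = 3.930/1 = 3.930
n/ν for O2 = 33.75/5 = 6.750
Smallest n/ν is P4 → limiting reagent.
O2 consumed = (5/1) × 3.930 = 19.65 mol
O2 remaining = 33.75 − 19.65 = 14.10 mol
mass = 14.10 × 32.00 = 451.2 g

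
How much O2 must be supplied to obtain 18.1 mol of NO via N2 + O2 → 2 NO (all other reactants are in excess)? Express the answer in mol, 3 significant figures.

n(NO) = 18.10 mol
n(O2) = (1/2) × 18.10 = 9.050 mol

9.05 mol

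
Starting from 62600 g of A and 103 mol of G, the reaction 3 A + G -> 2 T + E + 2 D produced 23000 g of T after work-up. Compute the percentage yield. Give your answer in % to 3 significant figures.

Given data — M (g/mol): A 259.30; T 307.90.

46.4 %

n(A) = 62600 / 259.30 = 241.4 mol
n(G) = 103.0 mol
n/ν → A: 80.47, G: 103.0; A is limiting.
theoretical n(T) = (2/3) × 241.4 = 160.9 mol → 49540 g
% yield = 23000 / 49540 × 100 = 46.43 %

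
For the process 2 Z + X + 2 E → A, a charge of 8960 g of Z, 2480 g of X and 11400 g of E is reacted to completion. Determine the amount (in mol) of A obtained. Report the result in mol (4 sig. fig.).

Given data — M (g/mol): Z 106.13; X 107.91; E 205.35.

n(Z) = 8960 / 106.13 = 84.42 mol
n(X) = 2480 / 107.91 = 22.98 mol
n(E) = 11400 / 205.35 = 55.51 mol
n/ν → Z: 42.21, X: 22.98, E: 27.76; X is limiting.
n(A) = (1/1) × 22.98 = 22.98 mol

22.98 mol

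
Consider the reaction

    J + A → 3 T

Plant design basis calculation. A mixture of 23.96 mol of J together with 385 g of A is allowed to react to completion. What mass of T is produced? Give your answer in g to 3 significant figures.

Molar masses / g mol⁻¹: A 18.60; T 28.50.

1770 g

n(J) = 23.96 mol
n(A) = 385.0 / 18.60 = 20.70 mol
n/ν → J: 23.96, A: 20.70; A is limiting.
n(T) = (3/1) × 20.70 = 62.10 mol
mass = 62.10 × 28.50 = 1770 g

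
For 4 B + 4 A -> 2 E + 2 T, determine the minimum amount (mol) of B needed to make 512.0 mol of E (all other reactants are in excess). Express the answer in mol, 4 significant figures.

n(E) = 512.0 mol
n(B) = (4/2) × 512.0 = 1024 mol

1024 mol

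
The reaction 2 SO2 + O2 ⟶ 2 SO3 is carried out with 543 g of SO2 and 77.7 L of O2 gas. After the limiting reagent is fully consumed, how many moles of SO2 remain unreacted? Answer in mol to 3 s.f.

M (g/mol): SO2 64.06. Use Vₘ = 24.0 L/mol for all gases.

n(SO2) = 543.0 / 64.06 = 8.476 mol
n(O2) = 77.70 / 24.0 = 3.238 mol
n/ν → SO2: 4.238, O2: 3.238; O2 is limiting.
SO2 consumed = (2/1) × 3.238 = 6.476 mol
SO2 remaining = 8.476 − 6.476 = 2.000 mol

2.00 mol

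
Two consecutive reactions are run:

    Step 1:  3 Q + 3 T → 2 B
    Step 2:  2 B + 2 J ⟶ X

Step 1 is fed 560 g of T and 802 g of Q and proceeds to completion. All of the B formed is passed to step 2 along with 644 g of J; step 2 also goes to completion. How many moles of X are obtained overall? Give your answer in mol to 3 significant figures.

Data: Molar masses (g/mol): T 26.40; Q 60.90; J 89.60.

Step 1:
n(T) = 560.0 / 26.40 = 21.21 mol
n(Q) = 802.0 / 60.90 = 13.17 mol
n/ν for T = 21.21/3 = 7.070
n/ν for Q = 13.17/3 = 4.390
Smallest n/ν is Q → limiting reagent.
n(B) produced = (2/3) × 13.17 = 8.780 mol
Step 2:
n(B) available = 8.780 mol
n(J) = 644.0 / 89.60 = 7.188 mol
n/ν for B = 8.780/2 = 4.390
n/ν for J = 7.188/2 = 3.594
Smallest n/ν is J → limiting reagent.
n(X) = (1/2) × 7.188 = 3.594 mol

3.59 mol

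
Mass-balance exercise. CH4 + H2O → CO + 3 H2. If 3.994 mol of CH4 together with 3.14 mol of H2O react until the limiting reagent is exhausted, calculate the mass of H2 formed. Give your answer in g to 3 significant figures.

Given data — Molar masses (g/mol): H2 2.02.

n(CH4) = 3.994 mol
n(H2O) = 3.140 mol
n/ν for CH4 = 3.994/1 = 3.994
n/ν for H2O = 3.140/1 = 3.140
Smallest n/ν is H2O → limiting reagent.
n(H2) = (3/1) × 3.140 = 9.420 mol
mass = 9.420 × 2.02 = 19.03 g

19.0 g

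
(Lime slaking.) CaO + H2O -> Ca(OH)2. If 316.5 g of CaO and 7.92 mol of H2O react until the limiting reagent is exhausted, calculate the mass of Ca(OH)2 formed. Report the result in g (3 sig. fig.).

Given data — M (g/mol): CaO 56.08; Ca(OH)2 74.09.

418 g

n(CaO) = 316.5 / 56.08 = 5.644 mol
n(H2O) = 7.920 mol
n/ν → CaO: 5.644, H2O: 7.920; CaO is limiting.
n(Ca(OH)2) = (1/1) × 5.644 = 5.644 mol
mass = 5.644 × 74.09 = 418.2 g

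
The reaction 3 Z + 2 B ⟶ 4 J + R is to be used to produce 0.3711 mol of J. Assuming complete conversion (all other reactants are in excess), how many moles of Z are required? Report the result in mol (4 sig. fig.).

n(J) = 0.3711 mol
n(Z) = (3/4) × 0.3711 = 0.2783 mol

0.2783 mol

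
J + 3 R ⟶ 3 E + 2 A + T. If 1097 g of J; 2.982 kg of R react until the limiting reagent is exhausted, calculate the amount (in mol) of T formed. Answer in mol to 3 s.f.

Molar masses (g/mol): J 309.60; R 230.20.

3.54 mol

n(J) = 1097 / 309.60 = 3.543 mol
n(R) = 2.982×1000 / 230.20 = 12.95 mol
n/ν → J: 3.543, R: 4.317; J is limiting.
n(T) = (1/1) × 3.543 = 3.543 mol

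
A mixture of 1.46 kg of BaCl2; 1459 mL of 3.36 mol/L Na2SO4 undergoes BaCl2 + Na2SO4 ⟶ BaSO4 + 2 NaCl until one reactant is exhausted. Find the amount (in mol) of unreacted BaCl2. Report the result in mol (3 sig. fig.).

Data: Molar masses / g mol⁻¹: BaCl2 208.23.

n(BaCl2) = 1.460×1000 / 208.23 = 7.011 mol
n(Na2SO4) = 3.36 × 1459/1000 = 4.902 mol
n/ν for BaCl2 = 7.011/1 = 7.011
n/ν for Na2SO4 = 4.902/1 = 4.902
Smallest n/ν is Na2SO4 → limiting reagent.
BaCl2 consumed = (1/1) × 4.902 = 4.902 mol
BaCl2 remaining = 7.011 − 4.902 = 2.109 mol

2.11 mol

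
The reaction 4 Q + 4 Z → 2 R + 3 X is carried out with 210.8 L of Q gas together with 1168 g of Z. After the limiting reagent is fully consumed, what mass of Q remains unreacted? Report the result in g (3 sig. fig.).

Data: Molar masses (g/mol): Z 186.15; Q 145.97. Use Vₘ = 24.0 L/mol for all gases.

366 g

n(Q) = 210.8 / 24.0 = 8.783 mol
n(Z) = 1168 / 186.15 = 6.275 mol
n/ν for Q = 8.783/4 = 2.196
n/ν for Z = 6.275/4 = 1.569
Smallest n/ν is Z → limiting reagent.
Q consumed = (4/4) × 6.275 = 6.275 mol
Q remaining = 8.783 − 6.275 = 2.508 mol
mass = 2.508 × 145.97 = 366.1 g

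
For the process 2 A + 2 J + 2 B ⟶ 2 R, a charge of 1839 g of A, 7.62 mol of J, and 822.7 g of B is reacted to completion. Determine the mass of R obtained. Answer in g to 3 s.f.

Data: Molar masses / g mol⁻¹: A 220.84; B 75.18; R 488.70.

3720 g

n(A) = 1839 / 220.84 = 8.327 mol
n(J) = 7.620 mol
n(B) = 822.7 / 75.18 = 10.94 mol
n/ν for A = 8.327/2 = 4.164
n/ν for J = 7.620/2 = 3.810
n/ν for B = 10.94/2 = 5.470
Smallest n/ν is J → limiting reagent.
n(R) = (2/2) × 7.620 = 7.620 mol
mass = 7.620 × 488.70 = 3724 g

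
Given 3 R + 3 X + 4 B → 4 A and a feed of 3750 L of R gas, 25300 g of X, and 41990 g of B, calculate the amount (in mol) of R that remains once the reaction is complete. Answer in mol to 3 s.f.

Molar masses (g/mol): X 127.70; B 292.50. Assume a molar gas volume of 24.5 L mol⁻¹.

45.4 mol

n(R) = 3750 / 24.5 = 153.1 mol
n(X) = 25300 / 127.70 = 198.1 mol
n(B) = 41990 / 292.50 = 143.6 mol
n/ν for R = 153.1/3 = 51.03
n/ν for X = 198.1/3 = 66.03
n/ν for B = 143.6/4 = 35.90
Smallest n/ν is B → limiting reagent.
R consumed = (3/4) × 143.6 = 107.7 mol
R remaining = 153.1 − 107.7 = 45.40 mol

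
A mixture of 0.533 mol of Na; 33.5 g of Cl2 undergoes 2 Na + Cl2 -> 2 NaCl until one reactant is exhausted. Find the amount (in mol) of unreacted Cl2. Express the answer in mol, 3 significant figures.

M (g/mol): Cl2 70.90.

0.206 mol

n(Na) = 0.5330 mol
n(Cl2) = 33.50 / 70.90 = 0.4725 mol
n/ν for Na = 0.5330/2 = 0.2665
n/ν for Cl2 = 0.4725/1 = 0.4725
Smallest n/ν is Na → limiting reagent.
Cl2 consumed = (1/2) × 0.5330 = 0.2665 mol
Cl2 remaining = 0.4725 − 0.2665 = 0.2060 mol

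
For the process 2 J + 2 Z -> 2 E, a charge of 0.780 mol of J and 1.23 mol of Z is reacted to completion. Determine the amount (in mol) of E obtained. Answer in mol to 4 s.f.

n(J) = 0.7800 mol
n(Z) = 1.230 mol
n/ν for J = 0.7800/2 = 0.3900
n/ν for Z = 1.230/2 = 0.6150
Smallest n/ν is J → limiting reagent.
n(E) = (2/2) × 0.7800 = 0.7800 mol

0.7800 mol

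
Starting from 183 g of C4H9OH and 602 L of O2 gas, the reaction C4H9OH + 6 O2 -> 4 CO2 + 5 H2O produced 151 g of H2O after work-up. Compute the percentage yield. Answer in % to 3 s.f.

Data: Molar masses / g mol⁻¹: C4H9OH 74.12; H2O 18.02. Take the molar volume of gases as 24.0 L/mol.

n(C4H9OH) = 183.0 / 74.12 = 2.469 mol
n(O2) = 602.0 / 24.0 = 25.08 mol
n/ν for C4H9OH = 2.469/1 = 2.469
n/ν for O2 = 25.08/6 = 4.180
Smallest n/ν is C4H9OH → limiting reagent.
theoretical n(H2O) = (5/1) × 2.469 = 12.35 mol → 222.5 g
% yield = 151 / 222.5 × 100 = 67.87 %

67.9 %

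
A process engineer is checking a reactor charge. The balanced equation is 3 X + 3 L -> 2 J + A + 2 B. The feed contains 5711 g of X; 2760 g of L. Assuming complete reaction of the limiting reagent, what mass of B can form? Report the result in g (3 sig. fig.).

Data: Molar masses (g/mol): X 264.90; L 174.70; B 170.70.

1800 g

n(X) = 5711 / 264.90 = 21.56 mol
n(L) = 2760 / 174.70 = 15.80 mol
n/ν → X: 7.187, L: 5.267; L is limiting.
n(B) = (2/3) × 15.80 = 10.53 mol
mass = 10.53 × 170.70 = 1797 g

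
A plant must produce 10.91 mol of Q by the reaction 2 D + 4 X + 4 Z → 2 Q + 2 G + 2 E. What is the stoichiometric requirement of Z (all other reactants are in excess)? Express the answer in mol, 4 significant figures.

21.82 mol

n(Q) = 10.91 mol
n(Z) = (4/2) × 10.91 = 21.82 mol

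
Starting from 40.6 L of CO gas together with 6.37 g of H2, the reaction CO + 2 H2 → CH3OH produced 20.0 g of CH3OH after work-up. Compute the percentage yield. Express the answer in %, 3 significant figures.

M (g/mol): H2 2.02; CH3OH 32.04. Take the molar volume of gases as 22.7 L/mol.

n(CO) = 40.60 / 22.7 = 1.789 mol
n(H2) = 6.370 / 2.02 = 3.153 mol
n/ν → CO: 1.789, H2: 1.577; H2 is limiting.
theoretical n(CH3OH) = (1/2) × 3.153 = 1.577 mol → 50.53 g
% yield = 20.0 / 50.53 × 100 = 39.58 %

39.6 %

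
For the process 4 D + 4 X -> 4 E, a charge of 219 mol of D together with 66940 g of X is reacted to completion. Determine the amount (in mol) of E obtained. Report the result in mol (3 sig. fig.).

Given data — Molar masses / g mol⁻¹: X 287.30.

219 mol

n(D) = 219.0 mol
n(X) = 66940 / 287.30 = 233.0 mol
n/ν for D = 219.0/4 = 54.75
n/ν for X = 233.0/4 = 58.25
Smallest n/ν is D → limiting reagent.
n(E) = (4/4) × 219.0 = 219.0 mol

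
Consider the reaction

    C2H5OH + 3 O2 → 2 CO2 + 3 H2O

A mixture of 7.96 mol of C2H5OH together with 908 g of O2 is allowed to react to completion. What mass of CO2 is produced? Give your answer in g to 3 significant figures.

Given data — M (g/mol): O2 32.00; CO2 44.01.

701 g

n(C2H5OH) = 7.960 mol
n(O2) = 908.0 / 32.00 = 28.38 mol
n/ν for C2H5OH = 7.960/1 = 7.960
n/ν for O2 = 28.38/3 = 9.460
Smallest n/ν is C2H5OH → limiting reagent.
n(CO2) = (2/1) × 7.960 = 15.92 mol
mass = 15.92 × 44.01 = 700.6 g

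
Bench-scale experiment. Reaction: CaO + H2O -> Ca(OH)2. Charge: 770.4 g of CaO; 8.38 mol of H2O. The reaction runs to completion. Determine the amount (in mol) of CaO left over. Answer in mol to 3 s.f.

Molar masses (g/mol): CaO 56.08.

5.36 mol

n(CaO) = 770.4 / 56.08 = 13.74 mol
n(H2O) = 8.380 mol
n/ν for CaO = 13.74/1 = 13.74
n/ν for H2O = 8.380/1 = 8.380
Smallest n/ν is H2O → limiting reagent.
CaO consumed = (1/1) × 8.380 = 8.380 mol
CaO remaining = 13.74 − 8.380 = 5.360 mol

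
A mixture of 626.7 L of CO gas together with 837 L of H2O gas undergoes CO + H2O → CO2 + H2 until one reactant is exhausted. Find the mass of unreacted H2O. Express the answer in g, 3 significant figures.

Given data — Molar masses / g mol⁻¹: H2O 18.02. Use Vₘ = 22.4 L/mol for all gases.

169 g

n(CO) = 626.7 / 22.4 = 27.98 mol
n(H2O) = 837.0 / 22.4 = 37.37 mol
n/ν for CO = 27.98/1 = 27.98
n/ν for H2O = 37.37/1 = 37.37
Smallest n/ν is CO → limiting reagent.
H2O consumed = (1/1) × 27.98 = 27.98 mol
H2O remaining = 37.37 − 27.98 = 9.390 mol
mass = 9.390 × 18.02 = 169.2 g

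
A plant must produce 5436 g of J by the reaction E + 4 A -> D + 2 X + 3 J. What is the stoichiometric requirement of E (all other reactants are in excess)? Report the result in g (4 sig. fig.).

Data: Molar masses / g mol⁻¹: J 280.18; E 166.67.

1078 g

n(J) = 5436 / 280.18 = 19.40 mol
n(E) = (1/3) × 19.40 = 6.467 mol
mass = 6.467 × 166.67 = 1078 g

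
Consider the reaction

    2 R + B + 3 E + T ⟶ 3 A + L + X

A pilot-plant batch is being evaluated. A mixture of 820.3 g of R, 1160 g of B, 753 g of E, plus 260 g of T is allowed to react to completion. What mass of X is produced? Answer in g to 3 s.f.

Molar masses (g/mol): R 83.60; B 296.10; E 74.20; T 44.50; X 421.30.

1430 g

n(R) = 820.3 / 83.60 = 9.812 mol
n(B) = 1160 / 296.10 = 3.918 mol
n(E) = 753.0 / 74.20 = 10.15 mol
n(T) = 260.0 / 44.50 = 5.843 mol
n/ν for R = 9.812/2 = 4.906
n/ν for B = 3.918/1 = 3.918
n/ν for E = 10.15/3 = 3.383
n/ν for T = 5.843/1 = 5.843
Smallest n/ν is E → limiting reagent.
n(X) = (1/3) × 10.15 = 3.383 mol
mass = 3.383 × 421.30 = 1425 g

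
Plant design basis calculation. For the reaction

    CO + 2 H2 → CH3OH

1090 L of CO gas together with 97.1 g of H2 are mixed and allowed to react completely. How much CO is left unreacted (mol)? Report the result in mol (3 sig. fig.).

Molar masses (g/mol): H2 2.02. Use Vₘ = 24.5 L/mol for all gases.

20.5 mol

n(CO) = 1090 / 24.5 = 44.49 mol
n(H2) = 97.10 / 2.02 = 48.07 mol
n/ν for CO = 44.49/1 = 44.49
n/ν for H2 = 48.07/2 = 24.04
Smallest n/ν is H2 → limiting reagent.
CO consumed = (1/2) × 48.07 = 24.04 mol
CO remaining = 44.49 − 24.04 = 20.45 mol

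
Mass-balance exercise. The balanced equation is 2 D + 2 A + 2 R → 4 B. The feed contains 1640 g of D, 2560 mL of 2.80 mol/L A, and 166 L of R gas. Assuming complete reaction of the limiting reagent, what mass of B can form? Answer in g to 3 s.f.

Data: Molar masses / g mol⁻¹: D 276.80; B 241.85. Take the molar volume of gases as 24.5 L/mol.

2870 g

n(D) = 1640 / 276.80 = 5.925 mol
n(A) = 2.80 × 2560/1000 = 7.168 mol
n(R) = 166.0 / 24.5 = 6.776 mol
n/ν → D: 2.963, A: 3.584, R: 3.388; D is limiting.
n(B) = (4/2) × 5.925 = 11.85 mol
mass = 11.85 × 241.85 = 2866 g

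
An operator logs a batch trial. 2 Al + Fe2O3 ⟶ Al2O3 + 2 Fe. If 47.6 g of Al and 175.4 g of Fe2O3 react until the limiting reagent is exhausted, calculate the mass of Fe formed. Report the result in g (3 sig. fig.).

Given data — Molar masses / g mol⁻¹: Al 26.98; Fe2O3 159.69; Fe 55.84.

n(Al) = 47.60 / 26.98 = 1.764 mol
n(Fe2O3) = 175.4 / 159.69 = 1.098 mol
n/ν for Al = 1.764/2 = 0.8820
n/ν for Fe2O3 = 1.098/1 = 1.098
Smallest n/ν is Al → limiting reagent.
n(Fe) = (2/2) × 1.764 = 1.764 mol
mass = 1.764 × 55.84 = 98.50 g

98.5 g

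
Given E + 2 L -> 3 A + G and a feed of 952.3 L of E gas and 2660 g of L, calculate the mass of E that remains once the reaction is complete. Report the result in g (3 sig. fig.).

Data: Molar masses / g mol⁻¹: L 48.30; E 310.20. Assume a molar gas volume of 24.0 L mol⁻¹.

n(E) = 952.3 / 24.0 = 39.68 mol
n(L) = 2660 / 48.30 = 55.07 mol
n/ν → E: 39.68, L: 27.54; L is limiting.
E consumed = (1/2) × 55.07 = 27.54 mol
E remaining = 39.68 − 27.54 = 12.14 mol
mass = 12.14 × 310.20 = 3766 g

3770 g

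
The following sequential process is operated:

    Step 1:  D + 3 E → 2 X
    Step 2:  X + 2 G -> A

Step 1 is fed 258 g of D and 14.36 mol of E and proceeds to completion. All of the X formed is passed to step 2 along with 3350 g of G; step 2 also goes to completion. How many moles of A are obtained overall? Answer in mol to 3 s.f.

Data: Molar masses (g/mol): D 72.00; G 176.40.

7.17 mol

Step 1:
n(D) = 258.0 / 72.00 = 3.583 mol
n(E) = 14.36 mol
n/ν for D = 3.583/1 = 3.583
n/ν for E = 14.36/3 = 4.787
Smallest n/ν is D → limiting reagent.
n(X) produced = (2/1) × 3.583 = 7.166 mol
Step 2:
n(X) available = 7.166 mol
n(G) = 3350 / 176.40 = 18.99 mol
n/ν for X = 7.166/1 = 7.166
n/ν for G = 18.99/2 = 9.495
Smallest n/ν is X → limiting reagent.
n(A) = (1/1) × 7.166 = 7.166 mol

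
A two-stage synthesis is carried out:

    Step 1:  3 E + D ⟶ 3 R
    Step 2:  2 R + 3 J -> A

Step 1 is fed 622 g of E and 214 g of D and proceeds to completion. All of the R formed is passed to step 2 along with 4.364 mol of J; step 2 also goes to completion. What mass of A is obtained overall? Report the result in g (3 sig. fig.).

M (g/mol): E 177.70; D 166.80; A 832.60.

Step 1:
n(E) = 622.0 / 177.70 = 3.500 mol
n(D) = 214.0 / 166.80 = 1.283 mol
n/ν for E = 3.500/3 = 1.167
n/ν for D = 1.283/1 = 1.283
Smallest n/ν is E → limiting reagent.
n(R) produced = (3/3) × 3.500 = 3.500 mol
Step 2:
n(R) available = 3.500 mol
n(J) = 4.364 mol
n/ν for R = 3.500/2 = 1.750
n/ν for J = 4.364/3 = 1.455
Smallest n/ν is J → limiting reagent.
n(A) = (1/3) × 4.364 = 1.455 mol
mass = 1.455 × 832.60 = 1211 g

1210 g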